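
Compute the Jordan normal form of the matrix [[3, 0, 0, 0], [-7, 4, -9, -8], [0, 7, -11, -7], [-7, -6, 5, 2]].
The characteristic polynomial is det(xI - A) = (x - 3)^2(x + 4)^2, so the eigenvalues are -4 (algebraic multiplicity 2), 3 (algebraic multiplicity 2).

For λ = -4: rank(A + 4I) = 3, rank((A + 4I)^2) = 2. The eigenspace has dimension 4 - 3 = 1, so there is 1 Jordan block; the rank sequence gives block sizes [2].

For λ = 3: rank(A - 3I) = 2. The eigenspace has dimension 4 - 2 = 2, so there are 2 Jordan blocks; the rank sequence gives block sizes [1, 1].

Assembling the blocks gives the Jordan form J above.

J = [[-4, 1, 0, 0], [0, -4, 0, 0], [0, 0, 3, 0], [0, 0, 0, 3]]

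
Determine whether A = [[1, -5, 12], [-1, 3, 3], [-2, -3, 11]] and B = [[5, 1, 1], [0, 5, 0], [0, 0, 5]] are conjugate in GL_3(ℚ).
No.

Both have characteristic polynomial (x - 5)^3, but the minimal polynomial of A is (x - 5)^3 while the minimal polynomial of B is (x - 5)^2. The minimal polynomial is a similarity invariant, so A and B are not similar.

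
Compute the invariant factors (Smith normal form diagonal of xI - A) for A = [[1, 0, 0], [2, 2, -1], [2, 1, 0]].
x - 1, (x - 1)^2

The Jordan structure of A has elementary divisors (x - 1)^2, (x - 1). Arranging the block sizes at each eigenvalue in decreasing order and taking row products gives the invariant factors.

Invariant factors (smallest first, each dividing the next): x - 1, (x - 1)^2.

Check: the last factor (x - 1)^2 is the minimal polynomial, and the product (x - 1)^3 is the characteristic polynomial.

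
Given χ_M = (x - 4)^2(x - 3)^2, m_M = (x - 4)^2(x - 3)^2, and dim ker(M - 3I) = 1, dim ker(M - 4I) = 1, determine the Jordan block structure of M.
λ = 3: algebraic multiplicity 2 (exponent in χ_M), largest block size 2 (exponent in m_M), 1 block (geometric multiplicity). This forces block sizes [2].
λ = 4: algebraic multiplicity 2 (exponent in χ_M), largest block size 2 (exponent in m_M), 1 block (geometric multiplicity). This forces block sizes [2].

Jordan blocks: (3, 2), (4, 2)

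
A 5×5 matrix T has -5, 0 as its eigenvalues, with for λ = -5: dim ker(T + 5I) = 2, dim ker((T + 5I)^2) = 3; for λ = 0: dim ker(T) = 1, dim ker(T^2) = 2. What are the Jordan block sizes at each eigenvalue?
λ = -5: successive nullity increments [2, 1] count blocks of size ≥ k; block sizes are [2, 1].
λ = 0: successive nullity increments [1, 1] count blocks of size ≥ k; block sizes are [2].

Jordan blocks: (-5, 2), (-5, 1), (0, 2)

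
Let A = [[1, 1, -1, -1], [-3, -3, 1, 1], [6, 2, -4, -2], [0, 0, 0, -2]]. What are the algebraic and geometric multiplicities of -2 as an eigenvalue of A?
algebraic multiplicity 4, geometric multiplicity 3

The characteristic polynomial is (x + 2)^4, so the factor x + 2 appears with exponent 4: the algebraic multiplicity is 4.

rank(A + 2I) = 1, so the eigenspace has dimension 4 - 1 = 3: the geometric multiplicity is 3.

Since 3 < 4, A is not diagonalizable.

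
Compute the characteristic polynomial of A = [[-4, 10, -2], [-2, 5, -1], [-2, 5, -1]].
xI - A = [[x + 4, -10, 2], [2, x - 5, 1], [2, -5, x + 1]].

Expanding det(xI - A) along the first row:
det(xI - A) = + (x + 4)·det([[x - 5, 1], [-5, x + 1]]) - (-10)·det([[2, 1], [2, x + 1]]) + (2)·det([[2, x - 5], [2, -5]]).

Evaluating gives χ_A(x) = x^3.

χ_A(x) = x^3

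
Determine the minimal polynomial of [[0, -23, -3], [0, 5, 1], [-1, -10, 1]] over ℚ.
m_A(x) = (x - 2)^3

The characteristic polynomial factors as (x - 2)^3. The minimal polynomial is ∏(x - λ)^{k_λ} where k_λ is the size of the largest Jordan block at λ.

For λ = 2: rank(A - 2I) = 2, and the largest Jordan block has size 3 (the smallest k with rank((A - 2I)^k) = rank((A - 2I)^(k+1))).

So m_A(x) = (x - 2)^3.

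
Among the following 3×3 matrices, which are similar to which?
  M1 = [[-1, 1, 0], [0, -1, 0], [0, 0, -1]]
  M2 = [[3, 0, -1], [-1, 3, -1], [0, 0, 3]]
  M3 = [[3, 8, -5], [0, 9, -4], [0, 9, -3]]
2 classes: {M1}, {M2, M3}

Characteristic polynomials: χ_{M1} = (x + 1)^3, χ_{M2} = (x - 3)^3, χ_{M3} = (x - 3)^3.

{M1}: invariant factors x + 1, (x + 1)^2.

{M2, M3}: invariant factors (x - 3)^3.

Matrices are similar if and only if their invariant-factor lists agree; the partition into similarity classes is {M1}, {M2, M3}.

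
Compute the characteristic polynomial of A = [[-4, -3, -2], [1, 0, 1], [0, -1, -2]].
xI - A = [[x + 4, 3, 2], [-1, x, -1], [0, 1, x + 2]].

Expanding det(xI - A) along the first row:
det(xI - A) = + (x + 4)·det([[x, -1], [1, x + 2]]) - (3)·det([[-1, -1], [0, x + 2]]) + (2)·det([[-1, x], [0, 1]]).

Evaluating gives χ_A(x) = x^3 + 6x^2 + 12x + 8 = (x + 2)^3.

χ_A(x) = (x + 2)^3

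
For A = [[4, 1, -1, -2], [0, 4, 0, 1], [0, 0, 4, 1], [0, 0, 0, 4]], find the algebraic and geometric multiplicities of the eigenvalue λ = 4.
The characteristic polynomial is (x - 4)^4, so the factor x - 4 appears with exponent 4: the algebraic multiplicity is 4.

rank(A - 4I) = 2, so the eigenspace has dimension 4 - 2 = 2: the geometric multiplicity is 2.

Since 2 < 4, A is not diagonalizable.

algebraic multiplicity 4, geometric multiplicity 2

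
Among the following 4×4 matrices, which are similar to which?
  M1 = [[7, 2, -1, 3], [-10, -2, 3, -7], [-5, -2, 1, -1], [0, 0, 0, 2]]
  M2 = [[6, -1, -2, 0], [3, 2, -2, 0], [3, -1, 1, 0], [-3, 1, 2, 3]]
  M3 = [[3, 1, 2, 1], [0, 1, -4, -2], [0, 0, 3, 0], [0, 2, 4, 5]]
Characteristic polynomials: χ_{M1} = (x - 2)^4, χ_{M2} = (x - 3)^4, χ_{M3} = (x - 3)^4.

{M1}: invariant factors x - 2, (x - 2)^3.

{M2, M3}: invariant factors x - 3, x - 3, (x - 3)^2.

Matrices are similar if and only if their invariant-factor lists agree; the partition into similarity classes is {M1}, {M2, M3}.

2 classes: {M1}, {M2, M3}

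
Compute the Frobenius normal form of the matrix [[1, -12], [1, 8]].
The invariant factors of A (the non-unit diagonal entries of the Smith normal form of xI - A over ℚ[x]) are (x - 5)(x - 4), each dividing the next. The characteristic polynomial is their product, (x - 5)(x - 4).

The rational canonical form is the block-diagonal matrix of companion matrices C(f_i):
R = [[0, -20], [1, 9]].

R = [[0, -20], [1, 9]]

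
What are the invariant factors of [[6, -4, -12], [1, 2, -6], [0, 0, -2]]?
The Jordan structure of A has elementary divisors (x + 2), (x - 4)^2. Arranging the block sizes at each eigenvalue in decreasing order and taking row products gives the invariant factors.

Invariant factors (smallest first, each dividing the next): (x - 4)^2(x + 2).

Check: the last factor (x - 4)^2(x + 2) is the minimal polynomial, and the product (x - 4)^2(x + 2) is the characteristic polynomial.

(x - 4)^2(x + 2)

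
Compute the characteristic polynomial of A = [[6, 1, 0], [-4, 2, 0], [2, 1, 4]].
χ_A(x) = (x - 4)^3

xI - A = [[x - 6, -1, 0], [4, x - 2, 0], [-2, -1, x - 4]].

Expanding det(xI - A) along the first row:
det(xI - A) = + (x - 6)·det([[x - 2, 0], [-1, x - 4]]) - (-1)·det([[4, 0], [-2, x - 4]]) + (0)·det([[4, x - 2], [-2, -1]]).

Evaluating gives χ_A(x) = x^3 - 12x^2 + 48x - 64 = (x - 4)^3.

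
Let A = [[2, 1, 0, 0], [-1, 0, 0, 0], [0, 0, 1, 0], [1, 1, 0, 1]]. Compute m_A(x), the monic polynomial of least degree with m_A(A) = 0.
m_A(x) = (x - 1)^2

The characteristic polynomial factors as (x - 1)^4. The minimal polynomial is ∏(x - λ)^{k_λ} where k_λ is the size of the largest Jordan block at λ.

For λ = 1: rank(A - I) = 1, and the largest Jordan block has size 2 (the smallest k with rank((A - I)^k) = rank((A - I)^(k+1))).

So m_A(x) = (x - 1)^2.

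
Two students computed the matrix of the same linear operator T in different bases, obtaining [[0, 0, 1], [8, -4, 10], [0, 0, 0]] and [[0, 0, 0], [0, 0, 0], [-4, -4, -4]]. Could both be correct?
Both have characteristic polynomial x^2(x + 4), but the minimal polynomial of A is x^2(x + 4) while the minimal polynomial of B is x(x + 4). The minimal polynomial is a similarity invariant, so A and B are not similar.

No.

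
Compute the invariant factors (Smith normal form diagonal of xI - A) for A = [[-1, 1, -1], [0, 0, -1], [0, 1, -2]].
x + 1, (x + 1)^2

The Jordan structure of A has elementary divisors (x + 1)^2, (x + 1). Arranging the block sizes at each eigenvalue in decreasing order and taking row products gives the invariant factors.

Invariant factors (smallest first, each dividing the next): x + 1, (x + 1)^2.

Check: the last factor (x + 1)^2 is the minimal polynomial, and the product (x + 1)^3 is the characteristic polynomial.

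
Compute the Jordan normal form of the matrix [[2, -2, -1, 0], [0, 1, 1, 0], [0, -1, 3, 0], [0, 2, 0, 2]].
The characteristic polynomial is det(xI - A) = (x - 2)^4, so the eigenvalues are 2 (algebraic multiplicity 4).

For λ = 2: rank(A - 2I) = 2, rank((A - 2I)^2) = 1, rank((A - 2I)^3) = 0. The eigenspace has dimension 4 - 2 = 2, so there are 2 Jordan blocks; the rank sequence gives block sizes [3, 1].

Assembling the blocks gives the Jordan form J above.

J = [[2, 1, 0, 0], [0, 2, 1, 0], [0, 0, 2, 0], [0, 0, 0, 2]]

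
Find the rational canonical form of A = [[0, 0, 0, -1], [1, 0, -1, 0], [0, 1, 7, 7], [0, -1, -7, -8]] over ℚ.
R = [[0, 0, 0, 0], [1, 0, 0, 0], [0, 1, 0, 6], [0, 0, 1, -1]]

The invariant factors of A (the non-unit diagonal entries of the Smith normal form of xI - A over ℚ[x]) are x^2(x - 2)(x + 3), each dividing the next. The characteristic polynomial is their product, x^2(x - 2)(x + 3).

The rational canonical form is the block-diagonal matrix of companion matrices C(f_i):
R = [[0, 0, 0, 0], [1, 0, 0, 0], [0, 1, 0, 6], [0, 0, 1, -1]].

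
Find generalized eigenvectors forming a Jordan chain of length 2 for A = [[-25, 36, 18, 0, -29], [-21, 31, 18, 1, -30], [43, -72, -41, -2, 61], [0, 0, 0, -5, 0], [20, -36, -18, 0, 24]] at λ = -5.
v_1 = [[-1, 2, -5, 0, 0]]^T, v_2 = [[2, 3, -7, 0, -2]]^T

We seek v_1 ∈ ker((A + 5I)^2) \ ker(A + 5I), then set v_{i+1} = (A + 5I) v_i.

One such chain is v_1 = [[-1, 2, -5, 0, 0]]^T, v_2 = [[2, 3, -7, 0, -2]]^T. Check: (A + 5I) v_2 = [[0, 0, 0, 0, 0]]^T = 0.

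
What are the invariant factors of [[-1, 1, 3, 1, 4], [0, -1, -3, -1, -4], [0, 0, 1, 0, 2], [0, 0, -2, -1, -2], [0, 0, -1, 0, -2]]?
The Jordan structure of A has elementary divisors (x + 1)^3, (x + 1), x. Arranging the block sizes at each eigenvalue in decreasing order and taking row products gives the invariant factors.

Invariant factors (smallest first, each dividing the next): x + 1, x(x + 1)^3.

Check: the last factor x(x + 1)^3 is the minimal polynomial, and the product x(x + 1)^4 is the characteristic polynomial.

x + 1, x(x + 1)^3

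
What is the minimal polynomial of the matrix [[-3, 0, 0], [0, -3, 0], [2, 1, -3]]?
m_A(x) = (x + 3)^2

The characteristic polynomial factors as (x + 3)^3. The minimal polynomial is ∏(x - λ)^{k_λ} where k_λ is the size of the largest Jordan block at λ.

For λ = -3: rank(A + 3I) = 1, and the largest Jordan block has size 2 (the smallest k with rank((A + 3I)^k) = rank((A + 3I)^(k+1))).

So m_A(x) = (x + 3)^2.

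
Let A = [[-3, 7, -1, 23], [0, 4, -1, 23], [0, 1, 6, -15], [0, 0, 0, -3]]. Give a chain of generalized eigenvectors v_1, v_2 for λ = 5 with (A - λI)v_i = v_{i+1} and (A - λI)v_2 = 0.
We seek v_1 ∈ ker((A - 5I)^2) \ ker(A - 5I), then set v_{i+1} = (A - 5I) v_i.

One such chain is v_1 = [[1, 1, 0, 0]]^T, v_2 = [[-1, -1, 1, 0]]^T. Check: (A - 5I) v_2 = [[0, 0, 0, 0]]^T = 0.

v_1 = [[1, 1, 0, 0]]^T, v_2 = [[-1, -1, 1, 0]]^T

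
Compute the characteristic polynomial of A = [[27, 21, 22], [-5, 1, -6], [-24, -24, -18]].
xI - A = [[x - 27, -21, -22], [5, x - 1, 6], [24, 24, x + 18]].

Expanding det(xI - A) along the first row:
det(xI - A) = + (x - 27)·det([[x - 1, 6], [24, x + 18]]) - (-21)·det([[5, 6], [24, x + 18]]) + (-22)·det([[5, x - 1], [24, 24]]).

Evaluating gives χ_A(x) = x^3 - 10x^2 + 12x + 72 = (x - 6)^2(x + 2).

χ_A(x) = (x - 6)^2(x + 2)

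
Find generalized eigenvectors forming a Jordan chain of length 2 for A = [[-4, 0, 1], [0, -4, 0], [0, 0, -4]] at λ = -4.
v_1 = [[-5, -1, 1]]^T, v_2 = [[1, 0, 0]]^T

We seek v_1 ∈ ker((A + 4I)^2) \ ker(A + 4I), then set v_{i+1} = (A + 4I) v_i.

One such chain is v_1 = [[-5, -1, 1]]^T, v_2 = [[1, 0, 0]]^T. Check: (A + 4I) v_2 = [[0, 0, 0]]^T = 0.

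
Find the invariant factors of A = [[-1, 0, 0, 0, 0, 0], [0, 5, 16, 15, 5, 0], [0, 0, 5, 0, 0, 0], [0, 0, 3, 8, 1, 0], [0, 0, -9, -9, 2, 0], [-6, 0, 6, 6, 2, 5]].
x - 5, (x - 5)^2, (x - 5)^2(x + 1)

The Jordan structure of A has elementary divisors (x + 1), (x - 5)^2, (x - 5)^2, (x - 5). Arranging the block sizes at each eigenvalue in decreasing order and taking row products gives the invariant factors.

Invariant factors (smallest first, each dividing the next): x - 5, (x - 5)^2, (x - 5)^2(x + 1).

Check: the last factor (x - 5)^2(x + 1) is the minimal polynomial, and the product (x - 5)^5(x + 1) is the characteristic polynomial.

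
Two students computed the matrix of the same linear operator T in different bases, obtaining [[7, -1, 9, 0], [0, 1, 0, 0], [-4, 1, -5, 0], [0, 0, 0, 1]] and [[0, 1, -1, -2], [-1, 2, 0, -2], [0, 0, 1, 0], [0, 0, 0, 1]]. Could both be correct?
Two matrices over a field are similar if and only if they have the same invariant factors.

Both A and B have characteristic polynomial (x - 1)^4 and minimal polynomial (x - 1)^3. Computing further, both have invariant factors x - 1, (x - 1)^3. Hence A and B are similar.

Yes.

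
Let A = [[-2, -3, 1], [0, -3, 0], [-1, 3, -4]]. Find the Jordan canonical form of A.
J = [[-3, 1, 0], [0, -3, 0], [0, 0, -3]]

The characteristic polynomial is det(xI - A) = (x + 3)^3, so the eigenvalues are -3 (algebraic multiplicity 3).

For λ = -3: rank(A + 3I) = 1, rank((A + 3I)^2) = 0. The eigenspace has dimension 3 - 1 = 2, so there are 2 Jordan blocks; the rank sequence gives block sizes [2, 1].

Assembling the blocks gives the Jordan form J above.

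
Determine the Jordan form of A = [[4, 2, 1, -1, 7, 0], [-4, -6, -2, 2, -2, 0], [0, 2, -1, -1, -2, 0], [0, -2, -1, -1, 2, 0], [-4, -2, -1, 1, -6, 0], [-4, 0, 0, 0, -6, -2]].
The characteristic polynomial is det(xI - A) = (x + 2)^6, so the eigenvalues are -2 (algebraic multiplicity 6).

For λ = -2: rank(A + 2I) = 2, rank((A + 2I)^2) = 1, rank((A + 2I)^3) = 0. The eigenspace has dimension 6 - 2 = 4, so there are 4 Jordan blocks; the rank sequence gives block sizes [3, 1, 1, 1].

Assembling the blocks gives the Jordan form J above.

J = [[-2, 1, 0, 0, 0, 0], [0, -2, 1, 0, 0, 0], [0, 0, -2, 0, 0, 0], [0, 0, 0, -2, 0, 0], [0, 0, 0, 0, -2, 0], [0, 0, 0, 0, 0, -2]]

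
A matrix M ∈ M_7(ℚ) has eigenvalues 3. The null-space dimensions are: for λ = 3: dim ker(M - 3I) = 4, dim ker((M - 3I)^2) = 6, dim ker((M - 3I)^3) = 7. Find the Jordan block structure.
λ = 3: successive nullity increments [4, 2, 1] count blocks of size ≥ k; block sizes are [3, 2, 1, 1].

Jordan blocks: (3, 3), (3, 2), (3, 1), (3, 1)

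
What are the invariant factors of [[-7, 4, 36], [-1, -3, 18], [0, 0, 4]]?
(x - 4)(x + 5)^2

The Jordan structure of A has elementary divisors (x + 5)^2, (x - 4). Arranging the block sizes at each eigenvalue in decreasing order and taking row products gives the invariant factors.

Invariant factors (smallest first, each dividing the next): (x - 4)(x + 5)^2.

Check: the last factor (x - 4)(x + 5)^2 is the minimal polynomial, and the product (x - 4)(x + 5)^2 is the characteristic polynomial.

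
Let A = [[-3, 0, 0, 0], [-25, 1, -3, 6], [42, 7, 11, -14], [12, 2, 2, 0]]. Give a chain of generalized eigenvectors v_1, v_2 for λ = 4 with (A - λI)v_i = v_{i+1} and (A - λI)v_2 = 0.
We seek v_1 ∈ ker((A - 4I)^2) \ ker(A - 4I), then set v_{i+1} = (A - 4I) v_i.

One such chain is v_1 = [[0, 4, -7, -2]]^T, v_2 = [[0, -3, 7, 2]]^T. Check: (A - 4I) v_2 = [[0, 0, 0, 0]]^T = 0.

v_1 = [[0, 4, -7, -2]]^T, v_2 = [[0, -3, 7, 2]]^T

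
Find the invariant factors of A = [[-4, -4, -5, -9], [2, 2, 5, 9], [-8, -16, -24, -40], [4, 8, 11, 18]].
x + 2, (x + 2)^3

The Jordan structure of A has elementary divisors (x + 2)^3, (x + 2). Arranging the block sizes at each eigenvalue in decreasing order and taking row products gives the invariant factors.

Invariant factors (smallest first, each dividing the next): x + 2, (x + 2)^3.

Check: the last factor (x + 2)^3 is the minimal polynomial, and the product (x + 2)^4 is the characteristic polynomial.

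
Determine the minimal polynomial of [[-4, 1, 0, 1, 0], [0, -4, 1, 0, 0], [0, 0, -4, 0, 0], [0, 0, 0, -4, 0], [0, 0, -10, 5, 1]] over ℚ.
The characteristic polynomial factors as (x - 1)(x + 4)^4. The minimal polynomial is ∏(x - λ)^{k_λ} where k_λ is the size of the largest Jordan block at λ.

For λ = -4: rank(A + 4I) = 3, and the largest Jordan block has size 3 (the smallest k with rank((A + 4I)^k) = rank((A + 4I)^(k+1))).
For λ = 1: rank(A - I) = 4, and the largest Jordan block has size 1 (the smallest k with rank((A - I)^k) = rank((A - I)^(k+1))).

So m_A(x) = (x - 1)(x + 4)^3.

m_A(x) = (x - 1)(x + 4)^3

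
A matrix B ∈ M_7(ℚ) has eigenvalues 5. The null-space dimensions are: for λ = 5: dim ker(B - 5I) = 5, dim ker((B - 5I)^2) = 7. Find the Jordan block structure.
Jordan blocks: (5, 2), (5, 2), (5, 1), (5, 1), (5, 1)

λ = 5: successive nullity increments [5, 2] count blocks of size ≥ k; block sizes are [2, 2, 1, 1, 1].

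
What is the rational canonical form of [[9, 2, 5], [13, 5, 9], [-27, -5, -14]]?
R = [[0, 0, 3], [1, 0, -3], [0, 1, 0]]

The invariant factors of A (the non-unit diagonal entries of the Smith normal form of xI - A over ℚ[x]) are x^3 + 3x - 3, each dividing the next. The characteristic polynomial is their product, x^3 + 3x - 3.

The rational canonical form is the block-diagonal matrix of companion matrices C(f_i):
R = [[0, 0, 3], [1, 0, -3], [0, 1, 0]].

Note the characteristic polynomial does not split into linear factors over ℚ, so A has no Jordan form over ℚ; the rational canonical form exists over any field.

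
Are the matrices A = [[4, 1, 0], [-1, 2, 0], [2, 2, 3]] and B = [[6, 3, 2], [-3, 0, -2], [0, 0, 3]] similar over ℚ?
Yes.

Two matrices over a field are similar if and only if they have the same invariant factors.

Both A and B have characteristic polynomial (x - 3)^3 and minimal polynomial (x - 3)^2. Computing further, both have invariant factors x - 3, (x - 3)^2. Hence A and B are similar.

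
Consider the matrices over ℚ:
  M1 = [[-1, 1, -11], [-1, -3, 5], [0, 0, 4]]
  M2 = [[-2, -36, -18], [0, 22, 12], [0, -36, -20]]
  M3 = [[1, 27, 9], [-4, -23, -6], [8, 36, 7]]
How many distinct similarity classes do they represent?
3 classes: {M1}, {M2}, {M3}

Characteristic polynomials: χ_{M1} = (x - 4)(x + 2)^2, χ_{M2} = (x - 4)(x + 2)^2, χ_{M3} = (x + 5)^3.

{M1}: invariant factors (x - 4)(x + 2)^2.

{M2}: invariant factors x + 2, (x - 4)(x + 2).

{M3}: invariant factors x + 5, (x + 5)^2.

Matrices are similar if and only if their invariant-factor lists agree; the partition into similarity classes is {M1}, {M2}, {M3}.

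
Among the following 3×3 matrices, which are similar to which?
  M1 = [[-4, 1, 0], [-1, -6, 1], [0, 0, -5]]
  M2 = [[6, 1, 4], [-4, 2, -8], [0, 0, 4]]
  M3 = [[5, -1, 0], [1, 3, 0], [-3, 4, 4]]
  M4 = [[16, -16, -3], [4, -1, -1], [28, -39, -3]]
Characteristic polynomials: χ_{M1} = (x + 5)^3, χ_{M2} = (x - 4)^3, χ_{M3} = (x - 4)^3, χ_{M4} = (x - 4)^3.

{M1}: invariant factors (x + 5)^3.

{M2}: invariant factors x - 4, (x - 4)^2.

{M3, M4}: invariant factors (x - 4)^3.

Matrices are similar if and only if their invariant-factor lists agree; the partition into similarity classes is {M1}, {M2}, {M3, M4}.

3 classes: {M1}, {M2}, {M3, M4}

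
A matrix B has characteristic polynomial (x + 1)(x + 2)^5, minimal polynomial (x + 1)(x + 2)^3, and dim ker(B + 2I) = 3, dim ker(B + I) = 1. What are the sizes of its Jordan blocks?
Jordan blocks: (-2, 3), (-2, 1), (-2, 1), (-1, 1)

λ = -2: algebraic multiplicity 5 (exponent in χ_B), largest block size 3 (exponent in m_B), 3 blocks (geometric multiplicity). These force block sizes [3, 1, 1].
λ = -1: algebraic multiplicity 1 (exponent in χ_B), largest block size 1 (exponent in m_B), 1 block (geometric multiplicity). This forces block sizes [1].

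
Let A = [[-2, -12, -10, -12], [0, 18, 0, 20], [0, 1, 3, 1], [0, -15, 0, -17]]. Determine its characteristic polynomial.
xI - A = [[x + 2, 12, 10, 12], [0, x - 18, 0, -20], [0, -1, x - 3, -1], [0, 15, 0, x + 17]].

Expanding det(xI - A) along the first row:
det(xI - A) = + (x + 2)·det([[x - 18, 0, -20], [-1, x - 3, -1], [15, 0, x + 17]]) - (12)·det([[0, 0, -20], [0, x - 3, -1], [0, 0, x + 17]]) + (10)·det([[0, x - 18, -20], [0, -1, -1], [0, 15, x + 17]]) - (12)·det([[0, x - 18, 0], [0, -1, x - 3], [0, 15, 0]]).

Evaluating gives χ_A(x) = x^4 - 2x^3 - 11x^2 + 12x + 36 = (x - 3)^2(x + 2)^2.

χ_A(x) = (x - 3)^2(x + 2)^2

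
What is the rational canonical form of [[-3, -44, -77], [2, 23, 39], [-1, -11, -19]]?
R = [[0, 0, -9], [1, 0, 9], [0, 1, 1]]

The invariant factors of A (the non-unit diagonal entries of the Smith normal form of xI - A over ℚ[x]) are (x - 3)(x - 1)(x + 3), each dividing the next. The characteristic polynomial is their product, (x - 3)(x - 1)(x + 3).

The rational canonical form is the block-diagonal matrix of companion matrices C(f_i):
R = [[0, 0, -9], [1, 0, 9], [0, 1, 1]].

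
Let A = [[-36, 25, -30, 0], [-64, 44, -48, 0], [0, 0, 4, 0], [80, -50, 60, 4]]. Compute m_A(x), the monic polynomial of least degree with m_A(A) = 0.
m_A(x) = (x - 4)^2

The characteristic polynomial factors as (x - 4)^4. The minimal polynomial is ∏(x - λ)^{k_λ} where k_λ is the size of the largest Jordan block at λ.

For λ = 4: rank(A - 4I) = 1, and the largest Jordan block has size 2 (the smallest k with rank((A - 4I)^k) = rank((A - 4I)^(k+1))).

So m_A(x) = (x - 4)^2.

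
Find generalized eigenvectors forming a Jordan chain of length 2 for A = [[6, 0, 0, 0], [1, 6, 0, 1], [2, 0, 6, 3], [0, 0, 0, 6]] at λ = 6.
We seek v_1 ∈ ker((A - 6I)^2) \ ker(A - 6I), then set v_{i+1} = (A - 6I) v_i.

One such chain is v_1 = [[1, -2, -2, 0]]^T, v_2 = [[0, 1, 2, 0]]^T. Check: (A - 6I) v_2 = [[0, 0, 0, 0]]^T = 0.

v_1 = [[1, -2, -2, 0]]^T, v_2 = [[0, 1, 2, 0]]^T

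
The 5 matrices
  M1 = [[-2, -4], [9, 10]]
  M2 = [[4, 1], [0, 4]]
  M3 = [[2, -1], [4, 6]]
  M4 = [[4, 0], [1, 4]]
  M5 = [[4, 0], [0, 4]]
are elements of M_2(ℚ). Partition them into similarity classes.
Characteristic polynomials: χ_{M1} = (x - 4)^2, χ_{M2} = (x - 4)^2, χ_{M3} = (x - 4)^2, χ_{M4} = (x - 4)^2, χ_{M5} = (x - 4)^2.

{M1, M2, M3, M4}: invariant factors (x - 4)^2.

{M5}: invariant factors x - 4, x - 4.

Matrices are similar if and only if their invariant-factor lists agree; the partition into similarity classes is {M1, M2, M3, M4}, {M5}.

2 classes: {M1, M2, M3, M4}, {M5}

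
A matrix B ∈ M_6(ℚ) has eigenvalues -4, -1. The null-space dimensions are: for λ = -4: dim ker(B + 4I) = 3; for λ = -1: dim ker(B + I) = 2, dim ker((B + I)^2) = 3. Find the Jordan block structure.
Jordan blocks: (-4, 1), (-4, 1), (-4, 1), (-1, 2), (-1, 1)

λ = -4: successive nullity increments [3] count blocks of size ≥ k; block sizes are [1, 1, 1].
λ = -1: successive nullity increments [2, 1] count blocks of size ≥ k; block sizes are [2, 1].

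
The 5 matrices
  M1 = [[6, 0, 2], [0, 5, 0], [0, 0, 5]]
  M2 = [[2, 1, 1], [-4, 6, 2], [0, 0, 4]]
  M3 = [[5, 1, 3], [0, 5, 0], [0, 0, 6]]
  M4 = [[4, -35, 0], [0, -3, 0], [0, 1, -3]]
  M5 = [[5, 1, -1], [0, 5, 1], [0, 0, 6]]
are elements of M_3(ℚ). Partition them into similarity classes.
Characteristic polynomials: χ_{M1} = (x - 6)(x - 5)^2, χ_{M2} = (x - 4)^3, χ_{M3} = (x - 6)(x - 5)^2, χ_{M4} = (x - 4)(x + 3)^2, χ_{M5} = (x - 6)(x - 5)^2.

{M1}: invariant factors x - 5, (x - 6)(x - 5).

{M2}: invariant factors x - 4, (x - 4)^2.

{M3, M5}: invariant factors (x - 6)(x - 5)^2.

{M4}: invariant factors (x - 4)(x + 3)^2.

Matrices are similar if and only if their invariant-factor lists agree; the partition into similarity classes is {M1}, {M2}, {M3, M5}, {M4}.

4 classes: {M1}, {M2}, {M3, M5}, {M4}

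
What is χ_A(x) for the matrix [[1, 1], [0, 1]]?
xI - A = [[x - 1, -1], [0, x - 1]].

Expanding det(xI - A) along the first row:
det(xI - A) = + (x - 1)·det([[x - 1]]) - (-1)·det([[0]]).

Evaluating gives χ_A(x) = x^2 - 2x + 1 = (x - 1)^2.

χ_A(x) = (x - 1)^2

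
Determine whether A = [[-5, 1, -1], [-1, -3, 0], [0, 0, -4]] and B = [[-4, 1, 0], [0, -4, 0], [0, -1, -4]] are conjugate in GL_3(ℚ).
Both have characteristic polynomial (x + 4)^3, but the minimal polynomial of A is (x + 4)^3 while the minimal polynomial of B is (x + 4)^2. The minimal polynomial is a similarity invariant, so A and B are not similar.

No.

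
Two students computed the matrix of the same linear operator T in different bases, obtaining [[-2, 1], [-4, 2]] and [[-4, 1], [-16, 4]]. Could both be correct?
Yes.

Two matrices over a field are similar if and only if they have the same invariant factors.

Both A and B have characteristic polynomial x^2 and minimal polynomial x^2. Computing further, both have invariant factors x^2. Hence A and B are similar.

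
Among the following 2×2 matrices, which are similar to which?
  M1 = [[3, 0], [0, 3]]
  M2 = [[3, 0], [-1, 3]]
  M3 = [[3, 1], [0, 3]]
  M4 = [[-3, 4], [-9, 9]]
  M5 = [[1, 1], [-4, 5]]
Characteristic polynomials: χ_{M1} = (x - 3)^2, χ_{M2} = (x - 3)^2, χ_{M3} = (x - 3)^2, χ_{M4} = (x - 3)^2, χ_{M5} = (x - 3)^2.

{M1}: invariant factors x - 3, x - 3.

{M2, M3, M4, M5}: invariant factors (x - 3)^2.

Matrices are similar if and only if their invariant-factor lists agree; the partition into similarity classes is {M1}, {M2, M3, M4, M5}.

2 classes: {M1}, {M2, M3, M4, M5}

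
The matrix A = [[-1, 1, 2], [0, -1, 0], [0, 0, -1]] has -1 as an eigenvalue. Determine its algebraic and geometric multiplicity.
algebraic multiplicity 3, geometric multiplicity 2

The characteristic polynomial is (x + 1)^3, so the factor x + 1 appears with exponent 3: the algebraic multiplicity is 3.

rank(A + I) = 1, so the eigenspace has dimension 3 - 1 = 2: the geometric multiplicity is 2.

Since 2 < 3, A is not diagonalizable.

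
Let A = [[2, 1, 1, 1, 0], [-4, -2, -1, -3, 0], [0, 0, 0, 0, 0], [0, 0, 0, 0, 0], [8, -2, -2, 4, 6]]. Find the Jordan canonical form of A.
J = [[0, 1, 0, 0, 0], [0, 0, 1, 0, 0], [0, 0, 0, 0, 0], [0, 0, 0, 0, 0], [0, 0, 0, 0, 6]]

The characteristic polynomial is det(xI - A) = x^4(x - 6), so the eigenvalues are 0 (algebraic multiplicity 4), 6 (algebraic multiplicity 1).

For λ = 0: rank(A) = 3, rank(A^2) = 2, rank(A^3) = 1. The eigenspace has dimension 5 - 3 = 2, so there are 2 Jordan blocks; the rank sequence gives block sizes [3, 1].

For λ = 6: algebraic multiplicity 1 gives one 1×1 block.

Assembling the blocks gives the Jordan form J above.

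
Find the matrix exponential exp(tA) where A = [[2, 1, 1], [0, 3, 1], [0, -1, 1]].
A has Jordan form J = [[2, 1, 0], [0, 2, 0], [0, 0, 2]] with A = PJP^{-1}, so e^{tA} = P e^{tJ} P^{-1}.

For a Jordan block J_k(λ), e^{tJ_k(λ)} = e^{λt} · (I + tN + t^2 N^2/2! + ... + t^{k-1} N^{k-1}/(k-1)!) where N is the nilpotent superdiagonal part.

Assembling the blocks and conjugating back gives the entries of e^{tA} as shown above.

e^{tA} = [[e^{2*t}, t*e^{2*t}, t*e^{2*t}], [0, (t + 1)*e^{2*t}, t*e^{2*t}], [0, -t*e^{2*t}, (1 - t)*e^{2*t}]]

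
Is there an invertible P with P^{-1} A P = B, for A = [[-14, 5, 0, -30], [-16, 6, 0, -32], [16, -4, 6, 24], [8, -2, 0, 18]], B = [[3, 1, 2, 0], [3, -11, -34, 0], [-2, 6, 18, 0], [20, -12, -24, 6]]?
Two matrices over a field are similar if and only if they have the same invariant factors.

Both A and B have characteristic polynomial (x - 6)^2(x - 2)^2 and minimal polynomial (x - 6)(x - 2)^2. Computing further, both have invariant factors x - 6, (x - 6)(x - 2)^2. Hence A and B are similar.

Yes.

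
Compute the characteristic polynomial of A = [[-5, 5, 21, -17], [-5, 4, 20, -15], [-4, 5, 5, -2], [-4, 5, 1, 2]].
χ_A(x) = (x - 4)^2(x + 1)^2

xI - A = [[x + 5, -5, -21, 17], [5, x - 4, -20, 15], [4, -5, x - 5, 2], [4, -5, -1, x - 2]].

Expanding det(xI - A) along the first row:
det(xI - A) = + (x + 5)·det([[x - 4, -20, 15], [-5, x - 5, 2], [-5, -1, x - 2]]) - (-5)·det([[5, -20, 15], [4, x - 5, 2], [4, -1, x - 2]]) + (-21)·det([[5, x - 4, 15], [4, -5, 2], [4, -5, x - 2]]) - (17)·det([[5, x - 4, -20], [4, -5, x - 5], [4, -5, -1]]).

Evaluating gives χ_A(x) = x^4 - 6x^3 + x^2 + 24x + 16 = (x - 4)^2(x + 1)^2.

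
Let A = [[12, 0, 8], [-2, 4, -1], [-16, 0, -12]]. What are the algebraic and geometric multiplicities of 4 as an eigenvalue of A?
algebraic multiplicity 2, geometric multiplicity 1

The characteristic polynomial is (x - 4)^2(x + 4), so the factor x - 4 appears with exponent 2: the algebraic multiplicity is 2.

rank(A - 4I) = 2, so the eigenspace has dimension 3 - 2 = 1: the geometric multiplicity is 1.

Since 1 < 2, A is not diagonalizable.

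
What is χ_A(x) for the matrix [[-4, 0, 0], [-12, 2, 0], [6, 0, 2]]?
χ_A(x) = (x - 2)^2(x + 4)

xI - A = [[x + 4, 0, 0], [12, x - 2, 0], [-6, 0, x - 2]].

Expanding det(xI - A) along the first row:
det(xI - A) = + (x + 4)·det([[x - 2, 0], [0, x - 2]]) - (0)·det([[12, 0], [-6, x - 2]]) + (0)·det([[12, x - 2], [-6, 0]]).

Evaluating gives χ_A(x) = x^3 - 12x + 16 = (x - 2)^2(x + 4).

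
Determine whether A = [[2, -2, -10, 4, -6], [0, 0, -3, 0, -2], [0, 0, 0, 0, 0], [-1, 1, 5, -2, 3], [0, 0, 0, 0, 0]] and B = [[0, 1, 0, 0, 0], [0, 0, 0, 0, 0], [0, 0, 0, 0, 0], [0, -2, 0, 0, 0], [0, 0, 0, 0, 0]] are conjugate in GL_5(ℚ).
Both have characteristic polynomial x^5, but the minimal polynomial of A is x^3 while the minimal polynomial of B is x^2. The minimal polynomial is a similarity invariant, so A and B are not similar.

No.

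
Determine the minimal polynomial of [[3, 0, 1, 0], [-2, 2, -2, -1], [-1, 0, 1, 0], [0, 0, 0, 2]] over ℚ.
m_A(x) = (x - 2)^2

The characteristic polynomial factors as (x - 2)^4. The minimal polynomial is ∏(x - λ)^{k_λ} where k_λ is the size of the largest Jordan block at λ.

For λ = 2: rank(A - 2I) = 2, and the largest Jordan block has size 2 (the smallest k with rank((A - 2I)^k) = rank((A - 2I)^(k+1))).

So m_A(x) = (x - 2)^2.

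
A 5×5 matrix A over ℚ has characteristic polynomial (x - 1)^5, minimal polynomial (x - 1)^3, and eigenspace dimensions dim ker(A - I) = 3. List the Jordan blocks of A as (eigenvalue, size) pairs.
Jordan blocks: (1, 3), (1, 1), (1, 1)

λ = 1: algebraic multiplicity 5 (exponent in χ_A), largest block size 3 (exponent in m_A), 3 blocks (geometric multiplicity). These force block sizes [3, 1, 1].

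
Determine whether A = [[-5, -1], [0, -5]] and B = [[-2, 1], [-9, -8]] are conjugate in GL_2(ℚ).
Two matrices over a field are similar if and only if they have the same invariant factors.

Both A and B have characteristic polynomial (x + 5)^2 and minimal polynomial (x + 5)^2. Computing further, both have invariant factors (x + 5)^2. Hence A and B are similar.

Yes.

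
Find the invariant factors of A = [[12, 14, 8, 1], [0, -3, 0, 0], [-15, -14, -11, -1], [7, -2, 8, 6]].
x + 3, (x - 5)^2(x + 3)

The Jordan structure of A has elementary divisors (x + 3), (x + 3), (x - 5)^2. Arranging the block sizes at each eigenvalue in decreasing order and taking row products gives the invariant factors.

Invariant factors (smallest first, each dividing the next): x + 3, (x - 5)^2(x + 3).

Check: the last factor (x - 5)^2(x + 3) is the minimal polynomial, and the product (x - 5)^2(x + 3)^2 is the characteristic polynomial.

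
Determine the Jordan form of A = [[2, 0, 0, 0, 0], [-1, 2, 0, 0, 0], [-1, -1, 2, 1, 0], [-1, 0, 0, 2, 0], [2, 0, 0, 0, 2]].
J = [[2, 1, 0, 0, 0], [0, 2, 0, 0, 0], [0, 0, 2, 1, 0], [0, 0, 0, 2, 0], [0, 0, 0, 0, 2]]

The characteristic polynomial is det(xI - A) = (x - 2)^5, so the eigenvalues are 2 (algebraic multiplicity 5).

For λ = 2: rank(A - 2I) = 2, rank((A - 2I)^2) = 0. The eigenspace has dimension 5 - 2 = 3, so there are 3 Jordan blocks; the rank sequence gives block sizes [2, 2, 1].

Assembling the blocks gives the Jordan form J above.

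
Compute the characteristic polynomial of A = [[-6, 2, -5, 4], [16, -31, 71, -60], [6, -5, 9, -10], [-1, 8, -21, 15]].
xI - A = [[x + 6, -2, 5, -4], [-16, x + 31, -71, 60], [-6, 5, x - 9, 10], [1, -8, 21, x - 15]].

Expanding det(xI - A) along the first row:
det(xI - A) = + (x + 6)·det([[x + 31, -71, 60], [5, x - 9, 10], [-8, 21, x - 15]]) - (-2)·det([[-16, -71, 60], [-6, x - 9, 10], [1, 21, x - 15]]) + (5)·det([[-16, x + 31, 60], [-6, 5, 10], [1, -8, x - 15]]) - (-4)·det([[-16, x + 31, -71], [-6, 5, x - 9], [1, -8, 21]]).

Evaluating gives χ_A(x) = x^4 + 13x^3 + 60x^2 + 112x + 64 = (x + 1)(x + 4)^3.

χ_A(x) = (x + 1)(x + 4)^3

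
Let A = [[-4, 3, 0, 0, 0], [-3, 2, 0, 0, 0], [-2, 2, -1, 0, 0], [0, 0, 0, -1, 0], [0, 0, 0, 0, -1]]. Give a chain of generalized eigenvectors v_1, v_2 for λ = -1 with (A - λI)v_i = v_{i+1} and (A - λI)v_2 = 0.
v_1 = [[1, 2, 0, 0, 0]]^T, v_2 = [[3, 3, 2, 0, 0]]^T

We seek v_1 ∈ ker((A + I)^2) \ ker(A + I), then set v_{i+1} = (A + I) v_i.

One such chain is v_1 = [[1, 2, 0, 0, 0]]^T, v_2 = [[3, 3, 2, 0, 0]]^T. Check: (A + I) v_2 = [[0, 0, 0, 0, 0]]^T = 0.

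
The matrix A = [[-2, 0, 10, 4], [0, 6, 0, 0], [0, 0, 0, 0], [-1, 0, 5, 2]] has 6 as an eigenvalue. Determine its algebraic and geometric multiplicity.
The characteristic polynomial is x^3(x - 6), so the factor x - 6 appears with exponent 1: the algebraic multiplicity is 1.

rank(A - 6I) = 3, so the eigenspace has dimension 4 - 3 = 1: the geometric multiplicity is 1.

algebraic multiplicity 1, geometric multiplicity 1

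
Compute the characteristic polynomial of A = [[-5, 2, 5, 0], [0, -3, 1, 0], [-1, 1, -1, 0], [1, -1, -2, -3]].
xI - A = [[x + 5, -2, -5, 0], [0, x + 3, -1, 0], [1, -1, x + 1, 0], [-1, 1, 2, x + 3]].

Expanding det(xI - A) along the first row:
det(xI - A) = + (x + 5)·det([[x + 3, -1, 0], [-1, x + 1, 0], [1, 2, x + 3]]) - (-2)·det([[0, -1, 0], [1, x + 1, 0], [-1, 2, x + 3]]) + (-5)·det([[0, x + 3, 0], [1, -1, 0], [-1, 1, x + 3]]) - (0)·det([[0, x + 3, -1], [1, -1, x + 1], [-1, 1, 2]]).

Evaluating gives χ_A(x) = x^4 + 12x^3 + 54x^2 + 108x + 81 = (x + 3)^4.

χ_A(x) = (x + 3)^4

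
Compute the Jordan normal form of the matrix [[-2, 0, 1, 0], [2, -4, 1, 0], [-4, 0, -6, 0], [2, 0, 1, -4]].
The characteristic polynomial is det(xI - A) = (x + 4)^4, so the eigenvalues are -4 (algebraic multiplicity 4).

For λ = -4: rank(A + 4I) = 1, rank((A + 4I)^2) = 0. The eigenspace has dimension 4 - 1 = 3, so there are 3 Jordan blocks; the rank sequence gives block sizes [2, 1, 1].

Assembling the blocks gives the Jordan form J above.

J = [[-4, 1, 0, 0], [0, -4, 0, 0], [0, 0, -4, 0], [0, 0, 0, -4]]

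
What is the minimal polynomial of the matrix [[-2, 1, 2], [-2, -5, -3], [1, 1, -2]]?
m_A(x) = (x + 3)^3

The characteristic polynomial factors as (x + 3)^3. The minimal polynomial is ∏(x - λ)^{k_λ} where k_λ is the size of the largest Jordan block at λ.

For λ = -3: rank(A + 3I) = 2, and the largest Jordan block has size 3 (the smallest k with rank((A + 3I)^k) = rank((A + 3I)^(k+1))).

So m_A(x) = (x + 3)^3.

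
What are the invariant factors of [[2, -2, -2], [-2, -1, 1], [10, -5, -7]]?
The Jordan structure of A has elementary divisors (x + 2)^2, (x + 2). Arranging the block sizes at each eigenvalue in decreasing order and taking row products gives the invariant factors.

Invariant factors (smallest first, each dividing the next): x + 2, (x + 2)^2.

Check: the last factor (x + 2)^2 is the minimal polynomial, and the product (x + 2)^3 is the characteristic polynomial.

x + 2, (x + 2)^2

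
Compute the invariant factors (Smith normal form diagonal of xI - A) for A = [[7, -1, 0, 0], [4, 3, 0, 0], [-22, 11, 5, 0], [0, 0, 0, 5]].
x - 5, x - 5, (x - 5)^2

The Jordan structure of A has elementary divisors (x - 5)^2, (x - 5), (x - 5). Arranging the block sizes at each eigenvalue in decreasing order and taking row products gives the invariant factors.

Invariant factors (smallest first, each dividing the next): x - 5, x - 5, (x - 5)^2.

Check: the last factor (x - 5)^2 is the minimal polynomial, and the product (x - 5)^4 is the characteristic polynomial.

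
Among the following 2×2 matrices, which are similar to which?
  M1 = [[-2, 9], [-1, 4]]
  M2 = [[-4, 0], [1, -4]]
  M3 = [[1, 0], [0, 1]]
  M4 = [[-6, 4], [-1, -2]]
Characteristic polynomials: χ_{M1} = (x - 1)^2, χ_{M2} = (x + 4)^2, χ_{M3} = (x - 1)^2, χ_{M4} = (x + 4)^2.

{M1}: invariant factors (x - 1)^2.

{M2, M4}: invariant factors (x + 4)^2.

{M3}: invariant factors x - 1, x - 1.

Matrices are similar if and only if their invariant-factor lists agree; the partition into similarity classes is {M1}, {M2, M4}, {M3}.

3 classes: {M1}, {M2, M4}, {M3}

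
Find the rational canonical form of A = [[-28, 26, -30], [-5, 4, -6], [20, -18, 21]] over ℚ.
The invariant factors of A (the non-unit diagonal entries of the Smith normal form of xI - A over ℚ[x]) are (x + 3)(x^2 + 6), each dividing the next. The characteristic polynomial is their product, (x + 3)(x^2 + 6).

The rational canonical form is the block-diagonal matrix of companion matrices C(f_i):
R = [[0, 0, -18], [1, 0, -6], [0, 1, -3]].

Note the characteristic polynomial does not split into linear factors over ℚ, so A has no Jordan form over ℚ; the rational canonical form exists over any field.

R = [[0, 0, -18], [1, 0, -6], [0, 1, -3]]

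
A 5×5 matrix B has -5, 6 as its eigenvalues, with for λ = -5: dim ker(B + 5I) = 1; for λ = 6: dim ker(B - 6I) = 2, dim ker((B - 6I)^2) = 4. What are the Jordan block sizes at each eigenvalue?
λ = -5: successive nullity increments [1] count blocks of size ≥ k; block sizes are [1].
λ = 6: successive nullity increments [2, 2] count blocks of size ≥ k; block sizes are [2, 2].

Jordan blocks: (-5, 1), (6, 2), (6, 2)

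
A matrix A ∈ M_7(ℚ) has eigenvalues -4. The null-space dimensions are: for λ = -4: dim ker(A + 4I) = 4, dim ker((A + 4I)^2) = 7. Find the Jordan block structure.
λ = -4: successive nullity increments [4, 3] count blocks of size ≥ k; block sizes are [2, 2, 2, 1].

Jordan blocks: (-4, 2), (-4, 2), (-4, 2), (-4, 1)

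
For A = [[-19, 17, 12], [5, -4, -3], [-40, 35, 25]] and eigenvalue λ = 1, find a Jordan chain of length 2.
We seek v_1 ∈ ker((A - I)^2) \ ker(A - I), then set v_{i+1} = (A - I) v_i.

One such chain is v_1 = [[-5, 1, -10]]^T, v_2 = [[-3, 0, -5]]^T. Check: (A - I) v_2 = [[0, 0, 0]]^T = 0.

v_1 = [[-5, 1, -10]]^T, v_2 = [[-3, 0, -5]]^T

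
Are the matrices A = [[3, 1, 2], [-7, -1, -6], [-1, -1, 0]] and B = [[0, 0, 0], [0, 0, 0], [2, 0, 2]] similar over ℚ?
Both have characteristic polynomial x^2(x - 2), but the minimal polynomial of A is x^2(x - 2) while the minimal polynomial of B is x(x - 2). The minimal polynomial is a similarity invariant, so A and B are not similar.

No.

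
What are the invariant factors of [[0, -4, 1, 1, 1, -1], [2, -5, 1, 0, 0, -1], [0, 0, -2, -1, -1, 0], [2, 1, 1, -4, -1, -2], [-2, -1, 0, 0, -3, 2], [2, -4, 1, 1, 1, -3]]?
(x + 3)^2, (x + 2)(x + 3)^3

The Jordan structure of A has elementary divisors (x + 3)^3, (x + 3)^2, (x + 2). Arranging the block sizes at each eigenvalue in decreasing order and taking row products gives the invariant factors.

Invariant factors (smallest first, each dividing the next): (x + 3)^2, (x + 2)(x + 3)^3.

Check: the last factor (x + 2)(x + 3)^3 is the minimal polynomial, and the product (x + 2)(x + 3)^5 is the characteristic polynomial.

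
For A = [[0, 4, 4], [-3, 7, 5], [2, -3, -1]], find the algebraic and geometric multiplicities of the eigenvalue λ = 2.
The characteristic polynomial is (x - 2)^3, so the factor x - 2 appears with exponent 3: the algebraic multiplicity is 3.

rank(A - 2I) = 2, so the eigenspace has dimension 3 - 2 = 1: the geometric multiplicity is 1.

Since 1 < 3, A is not diagonalizable.

algebraic multiplicity 3, geometric multiplicity 1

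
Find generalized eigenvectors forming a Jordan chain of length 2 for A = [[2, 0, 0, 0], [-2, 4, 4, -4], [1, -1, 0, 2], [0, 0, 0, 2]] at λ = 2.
We seek v_1 ∈ ker((A - 2I)^2) \ ker(A - 2I), then set v_{i+1} = (A - 2I) v_i.

One such chain is v_1 = [[0, -3, 1, -1]]^T, v_2 = [[0, 2, -1, 0]]^T. Check: (A - 2I) v_2 = [[0, 0, 0, 0]]^T = 0.

v_1 = [[0, -3, 1, -1]]^T, v_2 = [[0, 2, -1, 0]]^T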